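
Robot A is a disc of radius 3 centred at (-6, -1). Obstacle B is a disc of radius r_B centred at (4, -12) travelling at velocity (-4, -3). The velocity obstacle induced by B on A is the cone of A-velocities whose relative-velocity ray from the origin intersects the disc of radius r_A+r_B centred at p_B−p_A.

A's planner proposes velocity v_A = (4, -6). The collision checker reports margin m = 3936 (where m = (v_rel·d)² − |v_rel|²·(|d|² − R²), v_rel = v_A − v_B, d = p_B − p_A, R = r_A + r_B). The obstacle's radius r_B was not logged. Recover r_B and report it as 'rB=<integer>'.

m = 3936
d = (10, -11);  v_rel = (8, -3),  |v_rel|² = 73
v_rel×d = (8)·(-11) − (-3)·(10) = -58
since m = R²·73 − (-58)²:  R² = (3364 + 3936) / 73 = 100
R = √100 = 10  ⇒  r_B = 10 − 3 = 7

rB=7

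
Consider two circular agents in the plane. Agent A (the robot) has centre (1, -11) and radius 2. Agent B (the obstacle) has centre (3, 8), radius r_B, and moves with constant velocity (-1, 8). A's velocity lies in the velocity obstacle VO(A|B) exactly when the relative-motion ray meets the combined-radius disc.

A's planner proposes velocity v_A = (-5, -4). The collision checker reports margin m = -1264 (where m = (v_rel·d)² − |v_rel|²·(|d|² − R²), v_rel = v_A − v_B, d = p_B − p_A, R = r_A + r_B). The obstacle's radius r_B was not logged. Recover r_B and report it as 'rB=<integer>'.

m = -1264
d = (2, 19);  v_rel = (-4, -12),  |v_rel|² = 160
v_rel×d = (-4)·(19) − (-12)·(2) = -52
since m = R²·160 − (-52)²:  R² = (2704 + -1264) / 160 = 9
R = √9 = 3  ⇒  r_B = 3 − 2 = 1

rB=1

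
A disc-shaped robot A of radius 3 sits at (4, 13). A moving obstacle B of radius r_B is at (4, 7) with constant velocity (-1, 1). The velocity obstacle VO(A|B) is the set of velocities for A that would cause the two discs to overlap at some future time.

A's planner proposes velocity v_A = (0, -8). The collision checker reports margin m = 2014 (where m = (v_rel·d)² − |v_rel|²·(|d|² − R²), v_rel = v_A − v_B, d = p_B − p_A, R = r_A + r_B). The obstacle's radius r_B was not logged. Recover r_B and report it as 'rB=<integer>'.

m = 2014
d = (0, -6);  v_rel = (1, -9),  |v_rel|² = 82
v_rel×d = (1)·(-6) − (-9)·(0) = -6
since m = R²·82 − (-6)²:  R² = (36 + 2014) / 82 = 25
R = √25 = 5  ⇒  r_B = 5 − 3 = 2

rB=2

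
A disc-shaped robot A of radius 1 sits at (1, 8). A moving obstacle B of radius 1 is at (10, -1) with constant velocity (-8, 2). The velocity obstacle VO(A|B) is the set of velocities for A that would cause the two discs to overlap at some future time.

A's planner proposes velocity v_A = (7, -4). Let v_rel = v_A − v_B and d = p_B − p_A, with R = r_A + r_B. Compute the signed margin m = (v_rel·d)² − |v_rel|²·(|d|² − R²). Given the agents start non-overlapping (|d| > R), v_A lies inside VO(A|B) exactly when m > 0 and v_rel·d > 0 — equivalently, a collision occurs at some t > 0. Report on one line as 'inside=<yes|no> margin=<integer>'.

d = (9, -9),  |d|² = 162;  R = 1+1 = 2,  c = 162−2² = 158
v_rel = (15, -6),  |v_rel|² = 261;  v_rel·d = (15)·(9) + (-6)·(-9) = 189
261·t² − 378·t + 158 = 0  ⇒  m = 189² − 261·158 = -5517
m = -5517 < 0,  v_rel·d = 189 > 0  ⇒  outside

inside=no margin=-5517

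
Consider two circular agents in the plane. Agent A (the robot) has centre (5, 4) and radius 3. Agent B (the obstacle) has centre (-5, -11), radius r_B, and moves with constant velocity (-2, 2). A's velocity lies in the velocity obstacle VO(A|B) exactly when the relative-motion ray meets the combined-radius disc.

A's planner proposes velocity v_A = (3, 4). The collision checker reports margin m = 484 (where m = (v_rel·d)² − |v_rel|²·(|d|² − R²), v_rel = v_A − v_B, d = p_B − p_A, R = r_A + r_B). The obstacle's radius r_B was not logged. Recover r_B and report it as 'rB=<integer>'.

m = 484
d = (-10, -15);  v_rel = (5, 2),  |v_rel|² = 29
v_rel×d = (5)·(-15) − (2)·(-10) = -55
since m = R²·29 − (-55)²:  R² = (3025 + 484) / 29 = 121
R = √121 = 11  ⇒  r_B = 11 − 3 = 8

rB=8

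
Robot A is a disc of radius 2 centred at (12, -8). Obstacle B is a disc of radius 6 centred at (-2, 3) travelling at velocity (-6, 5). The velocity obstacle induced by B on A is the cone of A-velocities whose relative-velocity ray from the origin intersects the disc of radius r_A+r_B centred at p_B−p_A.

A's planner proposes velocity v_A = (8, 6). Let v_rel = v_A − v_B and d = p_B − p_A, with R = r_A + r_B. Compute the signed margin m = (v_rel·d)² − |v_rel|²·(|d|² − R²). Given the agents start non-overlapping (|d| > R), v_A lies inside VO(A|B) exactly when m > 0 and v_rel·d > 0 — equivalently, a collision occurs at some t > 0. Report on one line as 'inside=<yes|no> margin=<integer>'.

d = (-14, 11),  |d|² = 317;  R = 2+6 = 8,  c = 317−8² = 253
v_rel = (14, 1),  |v_rel|² = 197;  v_rel·d = (14)·(-14) + (1)·(11) = -185
197·t² + 370·t + 253 = 0  ⇒  m = (-185)² − 197·253 = -15616
m = -15616 < 0,  v_rel·d = -185 < 0  ⇒  outside

inside=no margin=-15616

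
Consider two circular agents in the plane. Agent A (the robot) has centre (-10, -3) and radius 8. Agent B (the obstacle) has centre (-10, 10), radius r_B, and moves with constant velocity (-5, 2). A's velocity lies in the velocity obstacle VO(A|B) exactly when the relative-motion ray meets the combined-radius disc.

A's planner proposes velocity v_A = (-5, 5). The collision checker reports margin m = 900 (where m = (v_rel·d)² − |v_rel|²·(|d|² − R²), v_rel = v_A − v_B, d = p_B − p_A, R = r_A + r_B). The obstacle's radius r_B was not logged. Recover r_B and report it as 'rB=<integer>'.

m = 900
d = (0, 13);  v_rel = (0, 3),  |v_rel|² = 9
v_rel×d = (0)·(13) − (3)·(0) = 0
since m = R²·9 − 0²:  R² = (0 + 900) / 9 = 100
R = √100 = 10  ⇒  r_B = 10 − 8 = 2

rB=2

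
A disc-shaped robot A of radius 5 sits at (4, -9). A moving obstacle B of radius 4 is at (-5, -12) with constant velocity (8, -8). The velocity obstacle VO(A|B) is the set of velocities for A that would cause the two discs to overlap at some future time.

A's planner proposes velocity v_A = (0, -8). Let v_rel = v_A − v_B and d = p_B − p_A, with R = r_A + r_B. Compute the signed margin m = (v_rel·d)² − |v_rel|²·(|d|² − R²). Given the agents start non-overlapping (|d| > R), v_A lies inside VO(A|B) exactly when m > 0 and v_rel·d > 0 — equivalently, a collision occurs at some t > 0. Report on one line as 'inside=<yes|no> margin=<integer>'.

d = (-9, -3),  |d|² = 90;  R = 5+4 = 9,  c = 90−9² = 9
v_rel = (-8, 0),  |v_rel|² = 64;  v_rel·d = (-8)·(-9) + (0)·(-3) = 72
64·t² − 144·t + 9 = 0  ⇒  m = 72² − 64·9 = 4608
m = 4608 > 0,  v_rel·d = 72 > 0  ⇒  inside

inside=yes margin=4608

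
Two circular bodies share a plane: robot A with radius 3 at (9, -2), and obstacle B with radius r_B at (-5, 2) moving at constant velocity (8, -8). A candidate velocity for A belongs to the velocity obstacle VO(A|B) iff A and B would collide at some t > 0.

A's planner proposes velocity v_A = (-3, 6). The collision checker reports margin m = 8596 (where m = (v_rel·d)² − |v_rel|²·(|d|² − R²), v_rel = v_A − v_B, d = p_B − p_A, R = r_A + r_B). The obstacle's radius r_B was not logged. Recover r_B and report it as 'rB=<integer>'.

m = 8596
d = (-14, 4);  v_rel = (-11, 14),  |v_rel|² = 317
v_rel×d = (-11)·(4) − (14)·(-14) = 152
since m = R²·317 − 152²:  R² = (23104 + 8596) / 317 = 100
R = √100 = 10  ⇒  r_B = 10 − 3 = 7

rB=7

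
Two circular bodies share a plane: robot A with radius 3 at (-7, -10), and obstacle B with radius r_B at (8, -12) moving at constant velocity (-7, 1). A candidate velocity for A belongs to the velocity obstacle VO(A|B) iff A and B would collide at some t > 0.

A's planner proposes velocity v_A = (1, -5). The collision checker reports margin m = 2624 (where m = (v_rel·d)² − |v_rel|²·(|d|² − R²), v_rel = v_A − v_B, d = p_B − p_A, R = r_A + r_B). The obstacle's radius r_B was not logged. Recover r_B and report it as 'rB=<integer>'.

m = 2624
d = (15, -2);  v_rel = (8, -6),  |v_rel|² = 100
v_rel×d = (8)·(-2) − (-6)·(15) = 74
since m = R²·100 − 74²:  R² = (5476 + 2624) / 100 = 81
R = √81 = 9  ⇒  r_B = 9 − 3 = 6

rB=6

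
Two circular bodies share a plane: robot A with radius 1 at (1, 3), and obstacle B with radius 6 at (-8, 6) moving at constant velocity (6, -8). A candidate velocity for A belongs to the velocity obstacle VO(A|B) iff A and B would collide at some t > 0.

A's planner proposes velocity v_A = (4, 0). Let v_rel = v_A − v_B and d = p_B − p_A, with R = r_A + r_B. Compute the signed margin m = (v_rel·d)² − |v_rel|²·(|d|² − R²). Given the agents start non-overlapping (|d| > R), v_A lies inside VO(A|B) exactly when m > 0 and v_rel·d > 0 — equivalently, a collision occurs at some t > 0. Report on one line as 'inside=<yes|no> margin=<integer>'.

d = (-9, 3),  |d|² = 90;  R = 1+6 = 7,  c = 90−7² = 41
v_rel = (-2, 8),  |v_rel|² = 68;  v_rel·d = (-2)·(-9) + (8)·(3) = 42
68·t² − 84·t + 41 = 0  ⇒  m = 42² − 68·41 = -1024
m = -1024 < 0,  v_rel·d = 42 > 0  ⇒  outside

inside=no margin=-1024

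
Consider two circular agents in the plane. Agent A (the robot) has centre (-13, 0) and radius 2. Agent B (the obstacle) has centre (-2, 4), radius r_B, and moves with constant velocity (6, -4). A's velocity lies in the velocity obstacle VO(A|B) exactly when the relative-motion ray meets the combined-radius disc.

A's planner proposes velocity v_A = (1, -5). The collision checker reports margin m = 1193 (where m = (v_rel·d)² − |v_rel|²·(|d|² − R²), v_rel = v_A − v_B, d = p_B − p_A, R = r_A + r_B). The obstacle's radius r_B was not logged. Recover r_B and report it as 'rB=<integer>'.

m = 1193
d = (11, 4);  v_rel = (-5, -1),  |v_rel|² = 26
v_rel×d = (-5)·(4) − (-1)·(11) = -9
since m = R²·26 − (-9)²:  R² = (81 + 1193) / 26 = 49
R = √49 = 7  ⇒  r_B = 7 − 2 = 5

rB=5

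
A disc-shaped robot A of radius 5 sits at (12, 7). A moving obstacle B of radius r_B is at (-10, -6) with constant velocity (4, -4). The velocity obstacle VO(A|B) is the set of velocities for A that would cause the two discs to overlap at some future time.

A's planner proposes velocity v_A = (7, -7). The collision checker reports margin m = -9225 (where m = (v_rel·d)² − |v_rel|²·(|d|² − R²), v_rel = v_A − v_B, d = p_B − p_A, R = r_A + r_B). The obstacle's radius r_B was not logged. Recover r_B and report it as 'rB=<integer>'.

m = -9225
d = (-22, -13);  v_rel = (3, -3),  |v_rel|² = 18
v_rel×d = (3)·(-13) − (-3)·(-22) = -105
since m = R²·18 − (-105)²:  R² = (11025 + -9225) / 18 = 100
R = √100 = 10  ⇒  r_B = 10 − 5 = 5

rB=5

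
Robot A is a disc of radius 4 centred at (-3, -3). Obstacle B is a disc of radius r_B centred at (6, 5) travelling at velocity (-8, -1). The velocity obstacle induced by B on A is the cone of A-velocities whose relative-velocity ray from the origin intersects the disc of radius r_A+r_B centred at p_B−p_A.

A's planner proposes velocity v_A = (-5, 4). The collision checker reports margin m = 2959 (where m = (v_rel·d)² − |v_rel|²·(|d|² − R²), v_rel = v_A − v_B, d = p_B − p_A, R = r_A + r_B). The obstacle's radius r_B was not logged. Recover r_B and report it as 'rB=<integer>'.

m = 2959
d = (9, 8);  v_rel = (3, 5),  |v_rel|² = 34
v_rel×d = (3)·(8) − (5)·(9) = -21
since m = R²·34 − (-21)²:  R² = (441 + 2959) / 34 = 100
R = √100 = 10  ⇒  r_B = 10 − 4 = 6

rB=6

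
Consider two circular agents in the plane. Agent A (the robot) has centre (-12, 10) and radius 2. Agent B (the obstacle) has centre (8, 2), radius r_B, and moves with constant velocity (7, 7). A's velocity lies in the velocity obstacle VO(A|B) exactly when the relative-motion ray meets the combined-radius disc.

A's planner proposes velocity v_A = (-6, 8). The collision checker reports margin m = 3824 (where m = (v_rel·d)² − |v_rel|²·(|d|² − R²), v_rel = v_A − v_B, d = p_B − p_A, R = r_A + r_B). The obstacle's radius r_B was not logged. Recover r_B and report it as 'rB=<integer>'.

m = 3824
d = (20, -8);  v_rel = (-13, 1),  |v_rel|² = 170
v_rel×d = (-13)·(-8) − (1)·(20) = 84
since m = R²·170 − 84²:  R² = (7056 + 3824) / 170 = 64
R = √64 = 8  ⇒  r_B = 8 − 2 = 6

rB=6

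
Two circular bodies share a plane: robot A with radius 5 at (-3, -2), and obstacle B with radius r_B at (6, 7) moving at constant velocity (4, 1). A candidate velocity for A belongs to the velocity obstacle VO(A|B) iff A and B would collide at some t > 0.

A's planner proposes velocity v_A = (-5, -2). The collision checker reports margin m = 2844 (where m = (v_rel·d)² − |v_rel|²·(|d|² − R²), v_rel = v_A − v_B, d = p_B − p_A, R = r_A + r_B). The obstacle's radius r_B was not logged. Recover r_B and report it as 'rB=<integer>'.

m = 2844
d = (9, 9);  v_rel = (-9, -3),  |v_rel|² = 90
v_rel×d = (-9)·(9) − (-3)·(9) = -54
since m = R²·90 − (-54)²:  R² = (2916 + 2844) / 90 = 64
R = √64 = 8  ⇒  r_B = 8 − 5 = 3

rB=3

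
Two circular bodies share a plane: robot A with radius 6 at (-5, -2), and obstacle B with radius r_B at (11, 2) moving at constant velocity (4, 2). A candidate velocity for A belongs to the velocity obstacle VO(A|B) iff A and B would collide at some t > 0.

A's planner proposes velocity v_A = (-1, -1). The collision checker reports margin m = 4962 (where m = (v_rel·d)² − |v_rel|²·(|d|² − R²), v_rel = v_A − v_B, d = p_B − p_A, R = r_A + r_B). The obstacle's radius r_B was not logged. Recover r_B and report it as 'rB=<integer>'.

m = 4962
d = (16, 4);  v_rel = (-5, -3),  |v_rel|² = 34
v_rel×d = (-5)·(4) − (-3)·(16) = 28
since m = R²·34 − 28²:  R² = (784 + 4962) / 34 = 169
R = √169 = 13  ⇒  r_B = 13 − 6 = 7

rB=7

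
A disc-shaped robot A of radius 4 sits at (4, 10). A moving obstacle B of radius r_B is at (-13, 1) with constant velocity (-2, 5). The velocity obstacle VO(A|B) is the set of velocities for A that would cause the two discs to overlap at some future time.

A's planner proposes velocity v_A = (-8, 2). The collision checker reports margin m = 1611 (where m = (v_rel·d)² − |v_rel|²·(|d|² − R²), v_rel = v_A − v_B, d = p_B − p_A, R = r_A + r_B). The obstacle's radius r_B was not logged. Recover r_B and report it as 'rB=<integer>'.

m = 1611
d = (-17, -9);  v_rel = (-6, -3),  |v_rel|² = 45
v_rel×d = (-6)·(-9) − (-3)·(-17) = 3
since m = R²·45 − 3²:  R² = (9 + 1611) / 45 = 36
R = √36 = 6  ⇒  r_B = 6 − 4 = 2

rB=2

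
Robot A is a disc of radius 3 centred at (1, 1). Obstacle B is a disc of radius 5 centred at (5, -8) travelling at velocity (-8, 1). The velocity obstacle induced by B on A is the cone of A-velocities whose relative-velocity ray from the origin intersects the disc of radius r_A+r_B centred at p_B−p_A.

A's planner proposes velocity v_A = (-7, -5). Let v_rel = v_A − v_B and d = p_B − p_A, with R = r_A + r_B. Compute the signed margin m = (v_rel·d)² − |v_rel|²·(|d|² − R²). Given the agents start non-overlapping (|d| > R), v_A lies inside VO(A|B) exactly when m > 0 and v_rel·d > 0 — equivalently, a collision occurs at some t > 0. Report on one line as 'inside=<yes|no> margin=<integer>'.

d = (4, -9),  |d|² = 97;  R = 3+5 = 8,  c = 97−8² = 33
v_rel = (1, -6),  |v_rel|² = 37;  v_rel·d = (1)·(4) + (-6)·(-9) = 58
37·t² − 116·t + 33 = 0  ⇒  m = 58² − 37·33 = 2143
m = 2143 > 0,  v_rel·d = 58 > 0  ⇒  inside

inside=yes margin=2143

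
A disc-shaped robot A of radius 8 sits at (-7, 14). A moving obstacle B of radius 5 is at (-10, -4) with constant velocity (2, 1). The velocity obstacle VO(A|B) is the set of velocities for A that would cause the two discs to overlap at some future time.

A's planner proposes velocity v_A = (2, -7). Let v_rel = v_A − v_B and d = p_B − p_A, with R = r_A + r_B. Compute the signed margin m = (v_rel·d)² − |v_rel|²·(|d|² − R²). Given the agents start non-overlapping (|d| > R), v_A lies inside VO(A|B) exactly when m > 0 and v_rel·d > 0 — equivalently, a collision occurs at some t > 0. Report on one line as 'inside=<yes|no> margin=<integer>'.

d = (-3, -18),  |d|² = 333;  R = 8+5 = 13,  c = 333−13² = 164
v_rel = (0, -8),  |v_rel|² = 64;  v_rel·d = (0)·(-3) + (-8)·(-18) = 144
64·t² − 288·t + 164 = 0  ⇒  m = 144² − 64·164 = 10240
m = 10240 > 0,  v_rel·d = 144 > 0  ⇒  inside

inside=yes margin=10240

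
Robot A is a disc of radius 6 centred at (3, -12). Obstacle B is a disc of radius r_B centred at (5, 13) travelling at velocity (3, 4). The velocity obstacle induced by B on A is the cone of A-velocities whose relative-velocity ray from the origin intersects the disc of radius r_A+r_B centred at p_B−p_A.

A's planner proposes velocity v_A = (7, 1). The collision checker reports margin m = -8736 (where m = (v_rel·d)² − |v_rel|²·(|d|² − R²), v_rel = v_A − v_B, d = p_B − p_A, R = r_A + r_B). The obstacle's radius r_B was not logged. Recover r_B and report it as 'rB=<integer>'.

m = -8736
d = (2, 25);  v_rel = (4, -3),  |v_rel|² = 25
v_rel×d = (4)·(25) − (-3)·(2) = 106
since m = R²·25 − 106²:  R² = (11236 + -8736) / 25 = 100
R = √100 = 10  ⇒  r_B = 10 − 6 = 4

rB=4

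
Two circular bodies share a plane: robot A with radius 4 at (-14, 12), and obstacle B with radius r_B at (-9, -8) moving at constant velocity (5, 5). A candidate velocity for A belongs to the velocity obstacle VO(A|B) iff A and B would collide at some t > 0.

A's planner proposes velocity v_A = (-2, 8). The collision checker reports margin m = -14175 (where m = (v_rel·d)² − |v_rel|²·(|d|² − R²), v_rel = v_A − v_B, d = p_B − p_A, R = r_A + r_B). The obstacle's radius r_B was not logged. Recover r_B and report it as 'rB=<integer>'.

m = -14175
d = (5, -20);  v_rel = (-7, 3),  |v_rel|² = 58
v_rel×d = (-7)·(-20) − (3)·(5) = 125
since m = R²·58 − 125²:  R² = (15625 + -14175) / 58 = 25
R = √25 = 5  ⇒  r_B = 5 − 4 = 1

rB=1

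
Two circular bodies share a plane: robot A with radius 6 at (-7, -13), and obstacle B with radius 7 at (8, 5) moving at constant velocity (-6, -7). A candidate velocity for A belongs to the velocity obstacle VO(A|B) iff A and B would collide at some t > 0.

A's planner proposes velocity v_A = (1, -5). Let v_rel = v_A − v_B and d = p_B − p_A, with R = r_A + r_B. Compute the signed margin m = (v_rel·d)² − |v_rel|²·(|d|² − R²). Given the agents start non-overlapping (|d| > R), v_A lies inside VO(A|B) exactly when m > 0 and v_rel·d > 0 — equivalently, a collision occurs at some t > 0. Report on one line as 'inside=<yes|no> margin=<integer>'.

d = (15, 18),  |d|² = 549;  R = 6+7 = 13,  c = 549−13² = 380
v_rel = (7, 2),  |v_rel|² = 53;  v_rel·d = (7)·(15) + (2)·(18) = 141
53·t² − 282·t + 380 = 0  ⇒  m = 141² − 53·380 = -259
m = -259 < 0,  v_rel·d = 141 > 0  ⇒  outside

inside=no margin=-259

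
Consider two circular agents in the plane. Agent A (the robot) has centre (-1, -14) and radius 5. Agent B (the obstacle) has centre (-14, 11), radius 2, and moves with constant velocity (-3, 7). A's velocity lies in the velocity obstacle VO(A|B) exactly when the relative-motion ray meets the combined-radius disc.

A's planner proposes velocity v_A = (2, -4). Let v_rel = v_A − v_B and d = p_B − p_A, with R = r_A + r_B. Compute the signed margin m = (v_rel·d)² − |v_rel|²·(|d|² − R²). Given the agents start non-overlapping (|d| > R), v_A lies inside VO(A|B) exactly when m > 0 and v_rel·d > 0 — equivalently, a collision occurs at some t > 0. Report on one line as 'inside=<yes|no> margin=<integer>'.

d = (-13, 25),  |d|² = 794;  R = 5+2 = 7,  c = 794−7² = 745
v_rel = (5, -11),  |v_rel|² = 146;  v_rel·d = (5)·(-13) + (-11)·(25) = -340
146·t² + 680·t + 745 = 0  ⇒  m = (-340)² − 146·745 = 6830
m = 6830 > 0,  v_rel·d = -340 < 0  ⇒  outside

inside=no margin=6830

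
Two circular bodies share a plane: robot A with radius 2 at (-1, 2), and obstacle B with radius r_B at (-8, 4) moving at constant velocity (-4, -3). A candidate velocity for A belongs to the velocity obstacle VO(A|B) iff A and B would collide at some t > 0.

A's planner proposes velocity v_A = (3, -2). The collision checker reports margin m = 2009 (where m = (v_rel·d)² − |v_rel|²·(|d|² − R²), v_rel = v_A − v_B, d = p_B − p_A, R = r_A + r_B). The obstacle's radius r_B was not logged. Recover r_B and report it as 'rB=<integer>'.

m = 2009
d = (-7, 2);  v_rel = (7, 1),  |v_rel|² = 50
v_rel×d = (7)·(2) − (1)·(-7) = 21
since m = R²·50 − 21²:  R² = (441 + 2009) / 50 = 49
R = √49 = 7  ⇒  r_B = 7 − 2 = 5

rB=5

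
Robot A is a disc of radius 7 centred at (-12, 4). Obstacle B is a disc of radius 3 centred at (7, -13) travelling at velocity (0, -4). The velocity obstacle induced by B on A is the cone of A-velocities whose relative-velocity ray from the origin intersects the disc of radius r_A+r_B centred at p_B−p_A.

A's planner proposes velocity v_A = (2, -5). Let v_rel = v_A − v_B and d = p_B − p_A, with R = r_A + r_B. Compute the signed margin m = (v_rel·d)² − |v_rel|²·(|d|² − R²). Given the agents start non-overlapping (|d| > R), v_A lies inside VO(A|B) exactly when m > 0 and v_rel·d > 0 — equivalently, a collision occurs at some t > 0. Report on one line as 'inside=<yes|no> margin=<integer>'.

d = (19, -17),  |d|² = 650;  R = 7+3 = 10,  c = 650−10² = 550
v_rel = (2, -1),  |v_rel|² = 5;  v_rel·d = (2)·(19) + (-1)·(-17) = 55
5·t² − 110·t + 550 = 0  ⇒  m = 55² − 5·550 = 275
m = 275 > 0,  v_rel·d = 55 > 0  ⇒  inside

inside=yes margin=275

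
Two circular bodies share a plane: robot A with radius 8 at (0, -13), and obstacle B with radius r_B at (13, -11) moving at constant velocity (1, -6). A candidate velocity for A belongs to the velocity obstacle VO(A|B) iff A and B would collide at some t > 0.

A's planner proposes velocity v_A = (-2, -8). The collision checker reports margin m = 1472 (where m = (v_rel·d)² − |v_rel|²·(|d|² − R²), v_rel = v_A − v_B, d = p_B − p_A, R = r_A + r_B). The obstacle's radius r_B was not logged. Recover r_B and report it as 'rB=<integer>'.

m = 1472
d = (13, 2);  v_rel = (-3, -2),  |v_rel|² = 13
v_rel×d = (-3)·(2) − (-2)·(13) = 20
since m = R²·13 − 20²:  R² = (400 + 1472) / 13 = 144
R = √144 = 12  ⇒  r_B = 12 − 8 = 4

rB=4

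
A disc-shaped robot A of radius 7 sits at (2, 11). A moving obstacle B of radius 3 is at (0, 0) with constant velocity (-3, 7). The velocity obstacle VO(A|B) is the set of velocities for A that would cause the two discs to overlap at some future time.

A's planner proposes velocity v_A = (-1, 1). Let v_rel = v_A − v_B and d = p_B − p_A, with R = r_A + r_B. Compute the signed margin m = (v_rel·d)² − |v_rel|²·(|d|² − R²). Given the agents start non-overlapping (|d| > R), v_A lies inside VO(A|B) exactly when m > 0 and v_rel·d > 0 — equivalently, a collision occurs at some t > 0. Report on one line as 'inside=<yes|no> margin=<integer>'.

d = (-2, -11),  |d|² = 125;  R = 7+3 = 10,  c = 125−10² = 25
v_rel = (2, -6),  |v_rel|² = 40;  v_rel·d = (2)·(-2) + (-6)·(-11) = 62
40·t² − 124·t + 25 = 0  ⇒  m = 62² − 40·25 = 2844
m = 2844 > 0,  v_rel·d = 62 > 0  ⇒  inside

inside=yes margin=2844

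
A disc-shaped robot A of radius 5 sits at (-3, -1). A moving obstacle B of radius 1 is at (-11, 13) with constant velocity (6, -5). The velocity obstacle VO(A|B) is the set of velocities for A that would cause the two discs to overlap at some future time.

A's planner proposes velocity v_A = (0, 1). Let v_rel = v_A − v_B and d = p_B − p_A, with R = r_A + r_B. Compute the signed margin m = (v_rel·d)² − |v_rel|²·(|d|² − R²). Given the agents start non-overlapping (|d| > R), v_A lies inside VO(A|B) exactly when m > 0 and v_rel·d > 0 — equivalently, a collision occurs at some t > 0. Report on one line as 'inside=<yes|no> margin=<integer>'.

d = (-8, 14),  |d|² = 260;  R = 5+1 = 6,  c = 260−6² = 224
v_rel = (-6, 6),  |v_rel|² = 72;  v_rel·d = (-6)·(-8) + (6)·(14) = 132
72·t² − 264·t + 224 = 0  ⇒  m = 132² − 72·224 = 1296
m = 1296 > 0,  v_rel·d = 132 > 0  ⇒  inside

inside=yes margin=1296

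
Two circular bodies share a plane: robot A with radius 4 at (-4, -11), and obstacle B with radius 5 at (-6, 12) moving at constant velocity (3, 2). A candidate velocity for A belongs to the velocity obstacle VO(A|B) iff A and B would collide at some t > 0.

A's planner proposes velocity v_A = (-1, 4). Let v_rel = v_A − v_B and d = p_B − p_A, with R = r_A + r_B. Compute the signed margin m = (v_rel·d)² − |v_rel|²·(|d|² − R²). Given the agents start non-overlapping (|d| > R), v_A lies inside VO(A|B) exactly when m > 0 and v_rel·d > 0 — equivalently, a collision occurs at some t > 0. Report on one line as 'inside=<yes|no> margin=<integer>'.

d = (-2, 23),  |d|² = 533;  R = 4+5 = 9,  c = 533−9² = 452
v_rel = (-4, 2),  |v_rel|² = 20;  v_rel·d = (-4)·(-2) + (2)·(23) = 54
20·t² − 108·t + 452 = 0  ⇒  m = 54² − 20·452 = -6124
m = -6124 < 0,  v_rel·d = 54 > 0  ⇒  outside

inside=no margin=-6124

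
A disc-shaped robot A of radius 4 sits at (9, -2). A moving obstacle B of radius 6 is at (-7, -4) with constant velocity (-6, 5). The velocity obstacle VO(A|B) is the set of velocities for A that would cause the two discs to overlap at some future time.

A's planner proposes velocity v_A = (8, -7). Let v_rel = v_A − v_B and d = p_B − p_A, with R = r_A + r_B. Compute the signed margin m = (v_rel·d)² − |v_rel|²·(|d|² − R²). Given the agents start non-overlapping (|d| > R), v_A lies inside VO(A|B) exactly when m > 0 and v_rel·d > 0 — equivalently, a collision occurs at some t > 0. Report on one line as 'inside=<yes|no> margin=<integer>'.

d = (-16, -2),  |d|² = 260;  R = 4+6 = 10,  c = 260−10² = 160
v_rel = (14, -12),  |v_rel|² = 340;  v_rel·d = (14)·(-16) + (-12)·(-2) = -200
340·t² + 400·t + 160 = 0  ⇒  m = (-200)² − 340·160 = -14400
m = -14400 < 0,  v_rel·d = -200 < 0  ⇒  outside

inside=no margin=-14400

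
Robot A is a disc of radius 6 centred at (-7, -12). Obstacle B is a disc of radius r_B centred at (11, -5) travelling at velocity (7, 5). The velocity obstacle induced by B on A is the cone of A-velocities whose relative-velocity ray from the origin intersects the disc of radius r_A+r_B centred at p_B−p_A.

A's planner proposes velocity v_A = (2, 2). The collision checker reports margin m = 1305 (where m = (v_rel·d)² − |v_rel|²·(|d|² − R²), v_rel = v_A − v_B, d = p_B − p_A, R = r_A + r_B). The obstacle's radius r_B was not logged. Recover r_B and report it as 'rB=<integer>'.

m = 1305
d = (18, 7);  v_rel = (-5, -3),  |v_rel|² = 34
v_rel×d = (-5)·(7) − (-3)·(18) = 19
since m = R²·34 − 19²:  R² = (361 + 1305) / 34 = 49
R = √49 = 7  ⇒  r_B = 7 − 6 = 1

rB=1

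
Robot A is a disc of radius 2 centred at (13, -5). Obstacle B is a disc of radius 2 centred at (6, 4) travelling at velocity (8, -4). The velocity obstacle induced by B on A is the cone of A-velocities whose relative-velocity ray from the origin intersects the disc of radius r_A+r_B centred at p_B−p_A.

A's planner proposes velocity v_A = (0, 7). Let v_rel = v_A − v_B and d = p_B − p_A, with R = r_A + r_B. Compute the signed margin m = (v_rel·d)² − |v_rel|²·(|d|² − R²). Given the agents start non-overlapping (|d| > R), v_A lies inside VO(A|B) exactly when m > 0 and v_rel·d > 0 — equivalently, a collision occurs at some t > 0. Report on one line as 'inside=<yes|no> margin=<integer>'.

d = (-7, 9),  |d|² = 130;  R = 2+2 = 4,  c = 130−4² = 114
v_rel = (-8, 11),  |v_rel|² = 185;  v_rel·d = (-8)·(-7) + (11)·(9) = 155
185·t² − 310·t + 114 = 0  ⇒  m = 155² − 185·114 = 2935
m = 2935 > 0,  v_rel·d = 155 > 0  ⇒  inside

inside=yes margin=2935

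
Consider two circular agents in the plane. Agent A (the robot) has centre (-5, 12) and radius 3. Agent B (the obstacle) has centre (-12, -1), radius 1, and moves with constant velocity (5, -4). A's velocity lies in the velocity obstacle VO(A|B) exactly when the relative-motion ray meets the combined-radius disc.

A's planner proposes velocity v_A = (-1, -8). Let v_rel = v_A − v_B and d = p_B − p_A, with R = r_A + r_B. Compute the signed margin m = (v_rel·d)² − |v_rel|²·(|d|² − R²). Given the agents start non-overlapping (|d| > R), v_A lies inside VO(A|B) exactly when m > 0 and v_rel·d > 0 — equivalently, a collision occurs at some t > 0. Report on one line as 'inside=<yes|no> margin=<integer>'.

d = (-7, -13),  |d|² = 218;  R = 3+1 = 4,  c = 218−4² = 202
v_rel = (-6, -4),  |v_rel|² = 52;  v_rel·d = (-6)·(-7) + (-4)·(-13) = 94
52·t² − 188·t + 202 = 0  ⇒  m = 94² − 52·202 = -1668
m = -1668 < 0,  v_rel·d = 94 > 0  ⇒  outside

inside=no margin=-1668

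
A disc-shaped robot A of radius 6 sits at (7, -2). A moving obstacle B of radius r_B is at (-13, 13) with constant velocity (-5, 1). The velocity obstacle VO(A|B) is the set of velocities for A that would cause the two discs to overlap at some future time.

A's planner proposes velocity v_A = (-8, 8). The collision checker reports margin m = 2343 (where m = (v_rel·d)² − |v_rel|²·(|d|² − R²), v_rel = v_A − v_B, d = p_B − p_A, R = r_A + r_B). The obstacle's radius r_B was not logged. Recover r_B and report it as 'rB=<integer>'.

m = 2343
d = (-20, 15);  v_rel = (-3, 7),  |v_rel|² = 58
v_rel×d = (-3)·(15) − (7)·(-20) = 95
since m = R²·58 − 95²:  R² = (9025 + 2343) / 58 = 196
R = √196 = 14  ⇒  r_B = 14 − 6 = 8

rB=8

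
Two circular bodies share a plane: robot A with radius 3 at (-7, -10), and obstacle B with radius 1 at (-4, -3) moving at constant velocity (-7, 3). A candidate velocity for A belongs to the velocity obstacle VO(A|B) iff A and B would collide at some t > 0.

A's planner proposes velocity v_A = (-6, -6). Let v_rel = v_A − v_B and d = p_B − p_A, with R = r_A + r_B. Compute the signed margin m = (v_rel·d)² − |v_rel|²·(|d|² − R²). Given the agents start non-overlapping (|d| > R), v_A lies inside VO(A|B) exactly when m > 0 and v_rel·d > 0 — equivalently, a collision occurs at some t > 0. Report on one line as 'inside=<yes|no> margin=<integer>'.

d = (3, 7),  |d|² = 58;  R = 3+1 = 4,  c = 58−4² = 42
v_rel = (1, -9),  |v_rel|² = 82;  v_rel·d = (1)·(3) + (-9)·(7) = -60
82·t² + 120·t + 42 = 0  ⇒  m = (-60)² − 82·42 = 156
m = 156 > 0,  v_rel·d = -60 < 0  ⇒  outside

inside=no margin=156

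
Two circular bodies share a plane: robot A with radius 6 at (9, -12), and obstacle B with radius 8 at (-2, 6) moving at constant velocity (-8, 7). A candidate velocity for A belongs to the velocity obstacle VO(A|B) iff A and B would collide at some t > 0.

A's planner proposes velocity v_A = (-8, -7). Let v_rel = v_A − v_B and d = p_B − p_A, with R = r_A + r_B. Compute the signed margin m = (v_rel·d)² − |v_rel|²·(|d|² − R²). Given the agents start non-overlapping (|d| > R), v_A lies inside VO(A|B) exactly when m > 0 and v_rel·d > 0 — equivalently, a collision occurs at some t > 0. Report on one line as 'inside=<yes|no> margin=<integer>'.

d = (-11, 18),  |d|² = 445;  R = 6+8 = 14,  c = 445−14² = 249
v_rel = (0, -14),  |v_rel|² = 196;  v_rel·d = (0)·(-11) + (-14)·(18) = -252
196·t² + 504·t + 249 = 0  ⇒  m = (-252)² − 196·249 = 14700
m = 14700 > 0,  v_rel·d = -252 < 0  ⇒  outside

inside=no margin=14700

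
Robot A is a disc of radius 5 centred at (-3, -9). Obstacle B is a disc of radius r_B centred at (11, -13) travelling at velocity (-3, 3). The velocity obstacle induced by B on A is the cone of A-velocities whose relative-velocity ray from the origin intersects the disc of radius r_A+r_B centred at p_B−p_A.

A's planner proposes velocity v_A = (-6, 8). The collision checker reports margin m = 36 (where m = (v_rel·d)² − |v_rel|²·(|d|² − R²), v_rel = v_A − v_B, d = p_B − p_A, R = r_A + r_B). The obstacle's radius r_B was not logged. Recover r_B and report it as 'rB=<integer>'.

m = 36
d = (14, -4);  v_rel = (-3, 5),  |v_rel|² = 34
v_rel×d = (-3)·(-4) − (5)·(14) = -58
since m = R²·34 − (-58)²:  R² = (3364 + 36) / 34 = 100
R = √100 = 10  ⇒  r_B = 10 − 5 = 5

rB=5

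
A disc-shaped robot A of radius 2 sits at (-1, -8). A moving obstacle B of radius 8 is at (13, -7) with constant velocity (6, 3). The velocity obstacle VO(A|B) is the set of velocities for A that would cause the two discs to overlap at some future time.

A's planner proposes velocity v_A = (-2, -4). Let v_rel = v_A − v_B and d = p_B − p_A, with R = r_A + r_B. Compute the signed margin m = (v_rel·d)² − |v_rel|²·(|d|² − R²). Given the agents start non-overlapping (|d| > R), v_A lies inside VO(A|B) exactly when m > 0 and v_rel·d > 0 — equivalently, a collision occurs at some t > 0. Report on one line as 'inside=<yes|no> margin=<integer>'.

d = (14, 1),  |d|² = 197;  R = 2+8 = 10,  c = 197−10² = 97
v_rel = (-8, -7),  |v_rel|² = 113;  v_rel·d = (-8)·(14) + (-7)·(1) = -119
113·t² + 238·t + 97 = 0  ⇒  m = (-119)² − 113·97 = 3200
m = 3200 > 0,  v_rel·d = -119 < 0  ⇒  outside

inside=no margin=3200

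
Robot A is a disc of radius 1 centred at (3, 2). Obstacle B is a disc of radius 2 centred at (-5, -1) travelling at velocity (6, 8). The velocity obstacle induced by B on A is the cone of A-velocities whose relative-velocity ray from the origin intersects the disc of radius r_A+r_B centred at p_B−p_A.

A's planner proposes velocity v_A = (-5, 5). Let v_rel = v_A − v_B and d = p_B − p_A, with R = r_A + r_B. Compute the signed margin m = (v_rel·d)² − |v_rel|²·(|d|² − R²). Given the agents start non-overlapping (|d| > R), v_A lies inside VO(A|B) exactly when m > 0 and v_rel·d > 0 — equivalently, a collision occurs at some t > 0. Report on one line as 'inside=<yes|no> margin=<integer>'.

d = (-8, -3),  |d|² = 73;  R = 1+2 = 3,  c = 73−3² = 64
v_rel = (-11, -3),  |v_rel|² = 130;  v_rel·d = (-11)·(-8) + (-3)·(-3) = 97
130·t² − 194·t + 64 = 0  ⇒  m = 97² − 130·64 = 1089
m = 1089 > 0,  v_rel·d = 97 > 0  ⇒  inside

inside=yes margin=1089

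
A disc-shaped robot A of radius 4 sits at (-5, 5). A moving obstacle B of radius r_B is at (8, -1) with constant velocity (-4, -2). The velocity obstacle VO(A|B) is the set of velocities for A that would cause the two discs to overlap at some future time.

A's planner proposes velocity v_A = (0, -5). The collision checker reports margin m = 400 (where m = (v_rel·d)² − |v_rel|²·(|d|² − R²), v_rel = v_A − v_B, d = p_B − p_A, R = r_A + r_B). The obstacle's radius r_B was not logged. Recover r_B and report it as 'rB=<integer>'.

m = 400
d = (13, -6);  v_rel = (4, -3),  |v_rel|² = 25
v_rel×d = (4)·(-6) − (-3)·(13) = 15
since m = R²·25 − 15²:  R² = (225 + 400) / 25 = 25
R = √25 = 5  ⇒  r_B = 5 − 4 = 1

rB=1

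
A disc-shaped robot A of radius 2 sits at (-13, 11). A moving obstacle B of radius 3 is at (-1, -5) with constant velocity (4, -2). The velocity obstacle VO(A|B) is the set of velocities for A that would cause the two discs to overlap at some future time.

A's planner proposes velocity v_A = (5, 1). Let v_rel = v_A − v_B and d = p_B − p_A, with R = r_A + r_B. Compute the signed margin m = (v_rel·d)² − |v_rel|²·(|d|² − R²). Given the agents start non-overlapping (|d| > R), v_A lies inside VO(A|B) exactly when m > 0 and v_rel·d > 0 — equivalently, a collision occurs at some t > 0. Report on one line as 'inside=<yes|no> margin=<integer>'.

d = (12, -16),  |d|² = 400;  R = 2+3 = 5,  c = 400−5² = 375
v_rel = (1, 3),  |v_rel|² = 10;  v_rel·d = (1)·(12) + (3)·(-16) = -36
10·t² + 72·t + 375 = 0  ⇒  m = (-36)² − 10·375 = -2454
m = -2454 < 0,  v_rel·d = -36 < 0  ⇒  outside

inside=no margin=-2454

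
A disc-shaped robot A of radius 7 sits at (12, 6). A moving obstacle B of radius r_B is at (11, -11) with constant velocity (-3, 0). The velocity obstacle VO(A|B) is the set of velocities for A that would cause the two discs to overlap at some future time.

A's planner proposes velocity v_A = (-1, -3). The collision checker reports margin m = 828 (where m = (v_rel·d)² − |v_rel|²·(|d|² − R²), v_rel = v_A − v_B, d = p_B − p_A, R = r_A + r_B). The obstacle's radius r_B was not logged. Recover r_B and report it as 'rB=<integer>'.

m = 828
d = (-1, -17);  v_rel = (2, -3),  |v_rel|² = 13
v_rel×d = (2)·(-17) − (-3)·(-1) = -37
since m = R²·13 − (-37)²:  R² = (1369 + 828) / 13 = 169
R = √169 = 13  ⇒  r_B = 13 − 7 = 6

rB=6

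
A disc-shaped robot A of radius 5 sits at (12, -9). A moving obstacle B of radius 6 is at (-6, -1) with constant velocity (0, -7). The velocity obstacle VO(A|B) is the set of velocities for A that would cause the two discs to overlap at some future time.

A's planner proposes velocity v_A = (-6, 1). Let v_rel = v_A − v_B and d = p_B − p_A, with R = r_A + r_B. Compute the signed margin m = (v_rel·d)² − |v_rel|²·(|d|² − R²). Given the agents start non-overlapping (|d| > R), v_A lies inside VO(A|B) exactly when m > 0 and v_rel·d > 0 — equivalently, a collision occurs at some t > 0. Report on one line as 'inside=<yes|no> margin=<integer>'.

d = (-18, 8),  |d|² = 388;  R = 5+6 = 11,  c = 388−11² = 267
v_rel = (-6, 8),  |v_rel|² = 100;  v_rel·d = (-6)·(-18) + (8)·(8) = 172
100·t² − 344·t + 267 = 0  ⇒  m = 172² − 100·267 = 2884
m = 2884 > 0,  v_rel·d = 172 > 0  ⇒  inside

inside=yes margin=2884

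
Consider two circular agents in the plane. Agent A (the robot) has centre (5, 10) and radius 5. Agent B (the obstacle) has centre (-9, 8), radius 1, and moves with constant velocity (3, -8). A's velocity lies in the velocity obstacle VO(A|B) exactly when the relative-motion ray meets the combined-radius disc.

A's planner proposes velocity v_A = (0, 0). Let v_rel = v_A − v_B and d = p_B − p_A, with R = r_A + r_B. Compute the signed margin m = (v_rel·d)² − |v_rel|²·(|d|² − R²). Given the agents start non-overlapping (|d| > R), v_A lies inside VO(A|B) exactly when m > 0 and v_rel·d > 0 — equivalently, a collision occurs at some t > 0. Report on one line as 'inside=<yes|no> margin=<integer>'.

d = (-14, -2),  |d|² = 200;  R = 5+1 = 6,  c = 200−6² = 164
v_rel = (-3, 8),  |v_rel|² = 73;  v_rel·d = (-3)·(-14) + (8)·(-2) = 26
73·t² − 52·t + 164 = 0  ⇒  m = 26² − 73·164 = -11296
m = -11296 < 0,  v_rel·d = 26 > 0  ⇒  outside

inside=no margin=-11296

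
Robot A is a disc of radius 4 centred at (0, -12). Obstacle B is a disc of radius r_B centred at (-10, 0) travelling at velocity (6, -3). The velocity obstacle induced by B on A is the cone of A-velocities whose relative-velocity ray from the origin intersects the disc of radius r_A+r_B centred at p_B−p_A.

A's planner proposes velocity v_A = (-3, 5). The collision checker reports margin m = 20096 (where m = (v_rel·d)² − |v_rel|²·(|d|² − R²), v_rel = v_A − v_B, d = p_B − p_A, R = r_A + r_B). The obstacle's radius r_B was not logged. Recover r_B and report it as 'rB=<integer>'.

m = 20096
d = (-10, 12);  v_rel = (-9, 8),  |v_rel|² = 145
v_rel×d = (-9)·(12) − (8)·(-10) = -28
since m = R²·145 − (-28)²:  R² = (784 + 20096) / 145 = 144
R = √144 = 12  ⇒  r_B = 12 − 4 = 8

rB=8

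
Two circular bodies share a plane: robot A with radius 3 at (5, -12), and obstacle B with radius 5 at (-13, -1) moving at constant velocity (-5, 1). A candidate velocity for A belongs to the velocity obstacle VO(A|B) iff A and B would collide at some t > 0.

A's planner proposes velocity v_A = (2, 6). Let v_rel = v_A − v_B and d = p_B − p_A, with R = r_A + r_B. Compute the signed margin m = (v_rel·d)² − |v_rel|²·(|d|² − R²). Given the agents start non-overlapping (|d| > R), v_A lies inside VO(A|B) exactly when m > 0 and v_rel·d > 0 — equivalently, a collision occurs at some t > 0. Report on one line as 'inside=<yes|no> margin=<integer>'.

d = (-18, 11),  |d|² = 445;  R = 3+5 = 8,  c = 445−8² = 381
v_rel = (7, 5),  |v_rel|² = 74;  v_rel·d = (7)·(-18) + (5)·(11) = -71
74·t² + 142·t + 381 = 0  ⇒  m = (-71)² − 74·381 = -23153
m = -23153 < 0,  v_rel·d = -71 < 0  ⇒  outside

inside=no margin=-23153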